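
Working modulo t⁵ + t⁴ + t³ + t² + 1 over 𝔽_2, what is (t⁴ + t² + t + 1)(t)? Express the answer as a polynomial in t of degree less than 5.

t^4 + t + 1

Multiply in 𝔽_2[t]: (t⁴ + t² + t + 1)·(t) = t⁵ + t³ + t² + t.
Reduce using t⁵ ≡ t⁴ + t³ + t² + 1 (mod t⁵ + t⁴ + t³ + t² + 1).
Reduced: t⁴ + t + 1.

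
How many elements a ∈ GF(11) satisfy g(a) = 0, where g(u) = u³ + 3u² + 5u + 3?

Evaluate at each of the 11 elements of GF(11):
g(0) = 3; g(1) = 1; g(2) = 0 → root; g(3) = 6; g(4) = 3; g(5) = 8; g(6) = 5; g(7) = 0 → root; g(8) = 10; g(9) = 8; g(10) = 0 → root.
Roots: {2, 7, 10}.

3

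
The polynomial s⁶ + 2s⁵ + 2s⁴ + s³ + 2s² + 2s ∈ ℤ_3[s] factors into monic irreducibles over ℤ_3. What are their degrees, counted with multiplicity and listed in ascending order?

Write g(s) = s⁶ + 2s⁵ + 2s⁴ + s³ + 2s² + 2s.
Roots in ℤ_3: g(0) = 0 → root; g(1) = 1; g(2) = 0 → root.
Linear factors from roots: (s), (s + 1).
Complete factorization: g(s) = (s)·(s + 1)^3·(s² + 2s + 2).
Factor degrees with multiplicity: 1 + 1 + 1 + 1 + 2 = 6.

1, 1, 1, 1, 2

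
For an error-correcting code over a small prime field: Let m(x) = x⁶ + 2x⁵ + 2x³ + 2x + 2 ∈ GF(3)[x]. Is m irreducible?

No

Check for roots in GF(3): m(0) = 2; m(1) = 0 → root; m(2) = 0 → root.
m(1) = 0, so (x − 1) divides m(x); m is reducible.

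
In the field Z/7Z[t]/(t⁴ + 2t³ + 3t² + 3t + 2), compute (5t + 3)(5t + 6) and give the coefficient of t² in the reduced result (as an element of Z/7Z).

4

Multiply in Z/7Z[t]: (5t + 3)·(5t + 6) = 4t² + 3t + 4.
Reduced: 4t² + 3t + 4.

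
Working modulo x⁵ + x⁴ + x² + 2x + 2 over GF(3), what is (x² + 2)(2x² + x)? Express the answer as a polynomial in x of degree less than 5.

2x^4 + x^3 + x^2 + 2x

Multiply in GF(3)[x]: (x² + 2)·(2x² + x) = 2x⁴ + x³ + x² + 2x.
Reduced: 2x⁴ + x³ + x² + 2x.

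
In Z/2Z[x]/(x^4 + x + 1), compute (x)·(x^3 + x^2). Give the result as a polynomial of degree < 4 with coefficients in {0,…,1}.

Multiply in Z/2Z[x]: (x)·(x^3 + x^2) = x^4 + x^3.
Reduce using x^4 ≡ x + 1 (mod x^4 + x + 1).
Reduced: x^3 + x + 1.

x^3 + x + 1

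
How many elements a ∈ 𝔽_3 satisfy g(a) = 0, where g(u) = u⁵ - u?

3

Evaluate at each of the 3 elements of 𝔽_3:
g(0) = 0 → root; g(1) = 0 → root; g(2) = 0 → root.
Roots: {0, 1, 2}.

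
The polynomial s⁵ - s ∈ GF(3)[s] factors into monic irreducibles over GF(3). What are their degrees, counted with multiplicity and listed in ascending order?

Write f(s) = s⁵ - s.
Roots in GF(3): f(0) = 0 → root; f(1) = 0 → root; f(2) = 0 → root.
Linear factors from roots: (s), (s - 1), (s + 1).
Complete factorization: f(s) = (s)·(s + 1)·(s - 1)·(s² + 1).
Factor degrees with multiplicity: 1 + 1 + 1 + 2 = 5.

1, 1, 1, 2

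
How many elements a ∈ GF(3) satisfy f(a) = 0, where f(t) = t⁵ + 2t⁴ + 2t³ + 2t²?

Evaluate at each of the 3 elements of GF(3):
f(0) = 0 → root; f(1) = 1; f(2) = 1.
Roots: {0}.

1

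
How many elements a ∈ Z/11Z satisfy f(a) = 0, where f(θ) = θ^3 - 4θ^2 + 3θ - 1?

Evaluate at each of the 11 elements of Z/11Z:
f(0) = 10; f(1) = 10; f(2) = 8; f(3) = 10; f(4) = 0 → root; f(5) = 6; f(6) = 1; f(7) = 2; f(8) = 4; f(9) = 2; f(10) = 2.
Roots: {4}.

1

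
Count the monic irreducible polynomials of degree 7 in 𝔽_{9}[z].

683280

Gauss's count: N_{9}(7) = (1/7) Σ_{d|7} μ(7/d)·9^d.
Divisors of 7: 1, 7; μ(7/d) for each: -1, 1.
Σ = − 9^1 + 9^7 = 4782960.
N = 4782960/7 = 683280.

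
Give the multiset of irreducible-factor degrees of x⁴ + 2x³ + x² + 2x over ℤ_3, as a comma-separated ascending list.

1, 1, 2

Write g(x) = x⁴ + 2x³ + x² + 2x.
Roots in ℤ_3: g(0) = 0 → root; g(1) = 0 → root; g(2) = 1.
Linear factors from roots: (x), (x + 2).
Complete factorization: g(x) = (x)·(x + 2)·(x² + 1).
Factor degrees with multiplicity: 1 + 1 + 2 = 4.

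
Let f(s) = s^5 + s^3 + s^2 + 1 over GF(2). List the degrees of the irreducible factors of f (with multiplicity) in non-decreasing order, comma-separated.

Roots in GF(2): f(0) = 1; f(1) = 0 → root.
Linear factors from roots: (s + 1).
Complete factorization: f(s) = (s + 1)^3·(s^2 + s + 1).
Factor degrees with multiplicity: 1 + 1 + 1 + 2 = 5.

1, 1, 1, 2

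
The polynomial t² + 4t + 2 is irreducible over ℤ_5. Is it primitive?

Yes

Write f(t) = t² + 4t + 2.
|GF(5^2)^×| = 5^2 − 1 = 24. Prime factorization: 24 = 2^3·3.
f is primitive ⇔ t has order 24 in GF(5)[t]/(f), i.e. t^(24/q) ≠ 1 for each prime q | 24.
t^(12) mod f = 4.
t^(8) mod f = 2t + 1.
None equal 1, so t has full order 24; f is primitive.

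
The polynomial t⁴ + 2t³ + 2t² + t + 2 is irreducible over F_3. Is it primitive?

Yes

Write f(t) = t⁴ + 2t³ + 2t² + t + 2.
|GF(3^4)^×| = 3^4 − 1 = 80. Prime factorization: 80 = 2^4·5.
f is primitive ⇔ t has order 80 in GF(3)[t]/(f), i.e. t^(80/q) ≠ 1 for each prime q | 80.
t^(40) mod f = 2.
t^(16) mod f = t² + 2t.
None equal 1, so t has full order 80; f is primitive.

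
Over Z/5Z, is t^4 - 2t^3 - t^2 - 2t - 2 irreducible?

Write f(t) = t^4 - 2t^3 - t^2 - 2t - 2.
Check for roots in Z/5Z: f(0) = 3; f(1) = 4; f(2) = 0 → root; f(3) = 0 → root; f(4) = 2.
f(2) = 0, so (t − 2) divides f(t); f is reducible.

No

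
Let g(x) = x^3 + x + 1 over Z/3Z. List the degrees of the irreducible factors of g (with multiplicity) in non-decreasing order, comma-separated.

Roots in Z/3Z: g(0) = 1; g(1) = 0 → root; g(2) = 2.
Linear factors from roots: (x + 2).
Complete factorization: g(x) = (x + 2)·(x^2 + x + 2).
Factor degrees with multiplicity: 1 + 2 = 3.

1, 2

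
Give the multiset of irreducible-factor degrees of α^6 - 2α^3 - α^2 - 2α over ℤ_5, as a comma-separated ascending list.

1, 1, 1, 3

Write f(α) = α^6 - 2α^3 - α^2 - 2α.
Roots in ℤ_5: f(0) = 0 → root; f(1) = 1; f(2) = 0 → root; f(3) = 0 → root; f(4) = 4.
Linear factors from roots: (α), (α - 2), (α + 2).
Complete factorization: f(α) = (α)·(α + 2)·(α - 2)·(α^3 - α - 2).
Factor degrees with multiplicity: 1 + 1 + 1 + 3 = 6.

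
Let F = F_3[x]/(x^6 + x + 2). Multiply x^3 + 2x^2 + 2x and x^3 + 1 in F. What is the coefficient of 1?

Multiply in F_3[x]: (x^3 + 2x^2 + 2x)·(x^3 + 1) = x^6 + 2x^5 + 2x^4 + x^3 + 2x^2 + 2x.
Reduce using x^6 ≡ 2x + 1 (mod x^6 + x + 2).
Reduced: 2x^5 + 2x^4 + x^3 + 2x^2 + x + 1.

1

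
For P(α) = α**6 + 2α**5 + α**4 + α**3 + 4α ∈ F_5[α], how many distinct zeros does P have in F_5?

Evaluate at each of the 5 elements of F_5:
P(0) = 0 → root; P(1) = 4; P(2) = 0 → root; P(3) = 0 → root; P(4) = 0 → root.
Roots: {0, 2, 3, 4}.

4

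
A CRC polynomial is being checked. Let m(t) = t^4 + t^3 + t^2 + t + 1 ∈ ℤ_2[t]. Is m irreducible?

Yes

Check for roots in ℤ_2: m(0) = 1; m(1) = 1.
No roots, so no linear factors.
Monic irreducibles of degree 2 over GF(2): t^2 + t + 1.
None of them divide m (all give nonzero remainder).
No irreducible factor of degree ≤ 2 exists, so m is irreducible over GF(2).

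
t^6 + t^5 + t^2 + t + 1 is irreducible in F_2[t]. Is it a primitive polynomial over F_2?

Yes

Write f(t) = t^6 + t^5 + t^2 + t + 1.
|GF(2^6)^×| = 2^6 − 1 = 63. Prime factorization: 63 = 3^2·7.
f is primitive ⇔ t has order 63 in GF(2)[t]/(f), i.e. t^(63/q) ≠ 1 for each prime q | 63.
t^(21) mod f = t^5 + t^3 + t^2.
t^(9) mod f = t^3 + t^2 + 1.
None equal 1, so t has full order 63; f is primitive.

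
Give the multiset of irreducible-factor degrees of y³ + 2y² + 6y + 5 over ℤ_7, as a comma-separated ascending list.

Write f(y) = y³ + 2y² + 6y + 5.
Linear factors from roots: (y + 6), (y + 2), (y + 1).
Complete factorization: f(y) = (y + 1)·(y + 2)·(y + 6).
Factor degrees with multiplicity: 1 + 1 + 1 = 3.

1, 1, 1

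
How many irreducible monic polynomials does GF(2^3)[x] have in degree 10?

The number of monic irreducibles of degree 10 over GF(8) is (1/10)·Σ_{d∣10} μ(10/d) 8^d.
Divisors of 10: 1, 2, 5, 10; μ(10/d) for each: 1, -1, -1, 1.
Σ = 8^1 − 8^2 − 8^5 + 8^10 = 1073709000.
N = 1073709000/10 = 107370900.

107370900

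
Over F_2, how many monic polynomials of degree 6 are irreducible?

9

Gauss's count: N_{2}(6) = (1/6) Σ_{d|6} μ(6/d)·2^d.
Divisors of 6: 1, 2, 3, 6; μ(6/d) for each: 1, -1, -1, 1.
Σ = 2^1 − 2^2 − 2^3 + 2^6 = 54.
N = 54/6 = 9.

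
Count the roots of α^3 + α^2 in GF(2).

2

Write P(α) = α^3 + α^2.
Evaluate at each of the 2 elements of GF(2):
P(0) = 0 → root; P(1) = 0 → root.
Roots: {0, 1}.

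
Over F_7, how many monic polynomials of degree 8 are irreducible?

720300

The number of monic irreducibles of degree 8 over GF(7) is (1/8)·Σ_{d∣8} μ(8/d) 7^d.
Divisors of 8: 1, 2, 4, 8; μ(8/d) for each: 0, 0, -1, 1.
Σ = − 7^4 + 7^8 = 5762400.
N = 5762400/8 = 720300.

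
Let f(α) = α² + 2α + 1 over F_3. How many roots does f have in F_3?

1

Evaluate at each of the 3 elements of F_3:
f(0) = 1; f(1) = 1; f(2) = 0 → root.
Roots: {2}.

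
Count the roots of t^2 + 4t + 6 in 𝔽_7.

0

Write f(t) = t^2 + 4t + 6.
Evaluate at each of the 7 elements of 𝔽_7:
f(0) = 6; f(1) = 4; f(2) = 4; f(3) = 6; f(4) = 3; f(5) = 2; f(6) = 3.
No element is a root.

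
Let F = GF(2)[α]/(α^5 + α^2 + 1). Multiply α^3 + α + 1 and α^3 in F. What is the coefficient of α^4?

Multiply in GF(2)[α]: (α^3 + α + 1)·(α^3) = α^6 + α^4 + α^3.
Reduce using α^5 ≡ α^2 + 1 (mod α^5 + α^2 + 1).
Reduced: α^4 + α.

1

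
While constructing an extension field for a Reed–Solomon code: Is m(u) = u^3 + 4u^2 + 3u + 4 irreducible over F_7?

Yes

Check for roots in F_7: m(0) = 4; m(1) = 5; m(2) = 6; m(3) = 6; m(4) = 4; m(5) = 6; m(6) = 4.
No roots. A degree-3 polynomial over a field with no linear factor is irreducible.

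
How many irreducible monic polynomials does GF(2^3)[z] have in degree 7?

Gauss's count: N_{8}(7) = (1/7) Σ_{d|7} μ(7/d)·8^d.
Divisors of 7: 1, 7; μ(7/d) for each: -1, 1.
Σ = − 8^1 + 8^7 = 2097144.
N = 2097144/7 = 299592.

299592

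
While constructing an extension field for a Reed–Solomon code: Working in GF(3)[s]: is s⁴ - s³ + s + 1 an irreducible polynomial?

Yes

Write f(s) = s⁴ - s³ + s + 1.
Check for roots in GF(3): f(0) = 1; f(1) = 2; f(2) = 2.
No roots, so no linear factors.
Monic irreducibles of degree 2 over GF(3): s² + 1, s² + s - 1, s² - s - 1.
None of them divide f (all give nonzero remainder).
No irreducible factor of degree ≤ 2 exists, so f is irreducible over GF(3).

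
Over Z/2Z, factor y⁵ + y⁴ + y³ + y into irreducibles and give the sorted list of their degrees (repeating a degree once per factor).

1, 1, 3

Write h(y) = y⁵ + y⁴ + y³ + y.
Roots in Z/2Z: h(0) = 0 → root; h(1) = 0 → root.
Linear factors from roots: (y), (y + 1).
Complete factorization: h(y) = (y)·(y + 1)·(y³ + y + 1).
Factor degrees with multiplicity: 1 + 1 + 3 = 5.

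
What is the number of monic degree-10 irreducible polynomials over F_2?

99

The number of monic irreducibles of degree 10 over GF(2) is (1/10)·Σ_{d∣10} μ(10/d) 2^d.
Divisors of 10: 1, 2, 5, 10; μ(10/d) for each: 1, -1, -1, 1.
Σ = 2^1 − 2^2 − 2^5 + 2^10 = 990.
N = 990/10 = 99.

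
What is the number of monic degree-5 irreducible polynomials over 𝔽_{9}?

The number of monic irreducibles of degree 5 over GF(9) is (1/5)·Σ_{d∣5} μ(5/d) 9^d.
Divisors of 5: 1, 5; μ(5/d) for each: -1, 1.
Σ = − 9^1 + 9^5 = 59040.
N = 59040/5 = 11808.

11808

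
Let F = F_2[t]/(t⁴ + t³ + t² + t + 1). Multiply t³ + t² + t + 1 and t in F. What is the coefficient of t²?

0

Multiply in F_2[t]: (t³ + t² + t + 1)·(t) = t⁴ + t³ + t² + t.
Reduce using t⁴ ≡ t³ + t² + t + 1 (mod t⁴ + t³ + t² + t + 1).
Reduced: 1.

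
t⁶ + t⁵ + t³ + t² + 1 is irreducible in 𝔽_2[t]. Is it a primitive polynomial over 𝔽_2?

Yes

Write f(t) = t⁶ + t⁵ + t³ + t² + 1.
|GF(2^6)^×| = 2^6 − 1 = 63. Prime factorization: 63 = 3^2·7.
f is primitive ⇔ t has order 63 in GF(2)[t]/(f), i.e. t^(63/q) ≠ 1 for each prime q | 63.
t^(21) mod f = t⁴ + t² + t + 1.
t^(9) mod f = t² + t.
None equal 1, so t has full order 63; f is primitive.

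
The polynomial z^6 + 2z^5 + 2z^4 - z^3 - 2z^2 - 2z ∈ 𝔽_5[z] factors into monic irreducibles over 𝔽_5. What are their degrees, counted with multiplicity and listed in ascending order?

Write h(z) = z^6 + 2z^5 + 2z^4 - z^3 - 2z^2 - 2z.
Roots in 𝔽_5: h(0) = 0 → root; h(1) = 0 → root; h(2) = 0 → root; h(3) = 1; h(4) = 2.
Linear factors from roots: (z), (z - 1), (z - 2).
Complete factorization: h(z) = (z)·(z - 2)·(z - 1)^2·(z^2 + z + 1).
Factor degrees with multiplicity: 1 + 1 + 1 + 1 + 2 = 6.

1, 1, 1, 1, 2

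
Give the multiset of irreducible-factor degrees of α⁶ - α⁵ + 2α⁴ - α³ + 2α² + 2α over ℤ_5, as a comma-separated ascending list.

Write h(α) = α⁶ - α⁵ + 2α⁴ - α³ + 2α² + 2α.
Roots in ℤ_5: h(0) = 0 → root; h(1) = 0 → root; h(2) = 3; h(3) = 0 → root; h(4) = 0 → root.
Linear factors from roots: (α), (α - 1), (α + 2), (α + 1).
Complete factorization: h(α) = (α)·(α + 1)·(α + 2)·(α - 1)·(α² + 2α - 1).
Factor degrees with multiplicity: 1 + 1 + 1 + 1 + 2 = 6.

1, 1, 1, 1, 2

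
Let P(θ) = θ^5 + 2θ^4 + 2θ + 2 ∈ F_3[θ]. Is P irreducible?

Check for roots in F_3: P(0) = 2; P(1) = 1; P(2) = 1.
No roots, so no linear factors.
Monic irreducibles of degree 2 over GF(3): θ^2 + 1, θ^2 + θ + 2, θ^2 + 2θ + 2.
None of them divide P (all give nonzero remainder).
No irreducible factor of degree ≤ 2 exists, so P is irreducible over GF(3).

Yes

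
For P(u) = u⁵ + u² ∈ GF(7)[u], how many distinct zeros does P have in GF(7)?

Evaluate at each of the 7 elements of GF(7):
P(0) = 0 → root; P(1) = 2; P(2) = 1; P(3) = 0 → root; P(4) = 4; P(5) = 0 → root; P(6) = 0 → root.
Roots: {0, 3, 5, 6}.

4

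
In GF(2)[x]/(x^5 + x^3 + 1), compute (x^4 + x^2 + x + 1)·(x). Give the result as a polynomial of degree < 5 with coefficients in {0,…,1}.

Multiply in GF(2)[x]: (x^4 + x^2 + x + 1)·(x) = x^5 + x^3 + x^2 + x.
Reduce using x^5 ≡ x^3 + 1 (mod x^5 + x^3 + 1).
Reduced: x^2 + x + 1.

x^2 + x + 1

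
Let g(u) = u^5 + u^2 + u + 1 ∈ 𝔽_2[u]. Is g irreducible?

No

Check for roots in 𝔽_2: g(0) = 1; g(1) = 0 → root.
g(1) = 0, so (u − 1) divides g(u); g is reducible.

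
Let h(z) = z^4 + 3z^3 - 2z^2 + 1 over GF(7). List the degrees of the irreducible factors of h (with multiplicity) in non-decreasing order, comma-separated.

4

Complete factorization: h(z) = (z^4 + 3z^3 - 2z^2 + 1).
Factor degrees with multiplicity: 4 = 4.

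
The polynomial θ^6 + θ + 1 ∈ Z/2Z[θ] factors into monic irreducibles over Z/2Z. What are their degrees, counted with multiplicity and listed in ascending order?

Write f(θ) = θ^6 + θ + 1.
Roots in Z/2Z: f(0) = 1; f(1) = 1.
Complete factorization: f(θ) = (θ^6 + θ + 1).
Factor degrees with multiplicity: 6 = 6.

6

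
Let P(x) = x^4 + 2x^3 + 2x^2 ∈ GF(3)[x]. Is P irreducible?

No

Check for roots in GF(3): P(0) = 0 → root; P(1) = 2; P(2) = 1.
P(0) = 0, so (x) divides P(x); P is reducible.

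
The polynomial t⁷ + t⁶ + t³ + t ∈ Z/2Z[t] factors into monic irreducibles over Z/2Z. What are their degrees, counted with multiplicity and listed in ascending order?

Write h(t) = t⁷ + t⁶ + t³ + t.
Roots in Z/2Z: h(0) = 0 → root; h(1) = 0 → root.
Linear factors from roots: (t), (t + 1).
Complete factorization: h(t) = (t)·(t + 1)·(t² + t + 1)·(t³ + t² + 1).
Factor degrees with multiplicity: 1 + 1 + 2 + 3 = 7.

1, 1, 2, 3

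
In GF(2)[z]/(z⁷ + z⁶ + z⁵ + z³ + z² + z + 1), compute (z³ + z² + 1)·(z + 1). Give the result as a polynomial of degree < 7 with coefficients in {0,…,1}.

z^4 + z^2 + z + 1

Multiply in GF(2)[z]: (z³ + z² + 1)·(z + 1) = z⁴ + z² + z + 1.
Reduced: z⁴ + z² + z + 1.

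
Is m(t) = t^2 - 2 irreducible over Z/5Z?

Yes

Check for roots in Z/5Z: m(0) = 3; m(1) = 4; m(2) = 2; m(3) = 2; m(4) = 4.
No roots. A degree-2 polynomial over a field with no linear factor is irreducible.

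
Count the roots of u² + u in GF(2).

2

Write P(u) = u² + u.
Evaluate at each of the 2 elements of GF(2):
P(0) = 0 → root; P(1) = 0 → root.
Roots: {0, 1}.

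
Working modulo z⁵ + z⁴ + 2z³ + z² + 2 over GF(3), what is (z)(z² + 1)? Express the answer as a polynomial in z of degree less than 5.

Multiply in GF(3)[z]: (z)·(z² + 1) = z³ + z.
Reduced: z³ + z.

z^3 + z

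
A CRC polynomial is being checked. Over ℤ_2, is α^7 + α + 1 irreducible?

Write f(α) = α^7 + α + 1.
Check for roots in ℤ_2: f(0) = 1; f(1) = 1.
No roots, so no linear factors.
Monic irreducibles of degree 2 over GF(2): α^2 + α + 1.
None of them divide f (all give nonzero remainder).
Monic irreducibles of degree 3 over GF(2): α^3 + α + 1, α^3 + α^2 + 1.
None of them divide f (all give nonzero remainder).
No irreducible factor of degree ≤ 3 exists, so f is irreducible over GF(2).

Yes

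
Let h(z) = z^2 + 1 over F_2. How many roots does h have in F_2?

1

Evaluate at each of the 2 elements of F_2:
h(0) = 1; h(1) = 0 → root.
Roots: {1}.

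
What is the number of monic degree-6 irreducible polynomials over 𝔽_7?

By the necklace-counting formula, N_7(6) = (1/6) Σ_{d|6} μ(6/d)·7^d.
Divisors of 6: 1, 2, 3, 6; μ(6/d) for each: 1, -1, -1, 1.
Σ = 7^1 − 7^2 − 7^3 + 7^6 = 117264.
N = 117264/6 = 19544.

19544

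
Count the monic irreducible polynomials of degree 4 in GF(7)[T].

The number of monic irreducibles of degree 4 over GF(7) is (1/4)·Σ_{d∣4} μ(4/d) 7^d.
Divisors of 4: 1, 2, 4; μ(4/d) for each: 0, -1, 1.
Σ = − 7^2 + 7^4 = 2352.
N = 2352/4 = 588.

588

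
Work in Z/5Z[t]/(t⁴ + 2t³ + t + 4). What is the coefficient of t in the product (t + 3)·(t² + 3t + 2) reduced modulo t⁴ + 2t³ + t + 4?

1

Multiply in Z/5Z[t]: (t + 3)·(t² + 3t + 2) = t³ + t² + t + 1.
Reduced: t³ + t² + t + 1.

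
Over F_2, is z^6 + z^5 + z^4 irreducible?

No

Write f(z) = z^6 + z^5 + z^4.
Check for roots in F_2: f(0) = 0 → root; f(1) = 1.
f(0) = 0, so (z) divides f(z); f is reducible.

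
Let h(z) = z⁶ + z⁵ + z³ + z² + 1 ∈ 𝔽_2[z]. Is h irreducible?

Yes

Check for roots in 𝔽_2: h(0) = 1; h(1) = 1.
No roots, so no linear factors.
Monic irreducibles of degree 2 over GF(2): z² + z + 1.
None of them divide h (all give nonzero remainder).
Monic irreducibles of degree 3 over GF(2): z³ + z + 1, z³ + z² + 1.
None of them divide h (all give nonzero remainder).
No irreducible factor of degree ≤ 3 exists, so h is irreducible over GF(2).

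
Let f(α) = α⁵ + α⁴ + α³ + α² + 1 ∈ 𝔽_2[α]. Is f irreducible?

Check for roots in 𝔽_2: f(0) = 1; f(1) = 1.
No roots, so no linear factors.
Monic irreducibles of degree 2 over GF(2): α² + α + 1.
None of them divide f (all give nonzero remainder).
No irreducible factor of degree ≤ 2 exists, so f is irreducible over GF(2).

Yes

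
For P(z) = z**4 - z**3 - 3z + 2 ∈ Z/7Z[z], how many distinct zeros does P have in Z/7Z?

Evaluate at each of the 7 elements of Z/7Z:
P(0) = 2; P(1) = 6; P(2) = 4; P(3) = 5; P(4) = 0 → root; P(5) = 4; P(6) = 0 → root.
Roots: {4, 6}.

2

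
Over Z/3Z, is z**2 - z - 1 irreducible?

Write f(z) = z**2 - z - 1.
Check for roots in Z/3Z: f(0) = 2; f(1) = 2; f(2) = 1.
No roots. A degree-2 polynomial over a field with no linear factor is irreducible.

Yes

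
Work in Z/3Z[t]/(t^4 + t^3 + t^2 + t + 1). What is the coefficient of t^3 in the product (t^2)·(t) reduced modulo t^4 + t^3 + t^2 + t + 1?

Multiply in Z/3Z[t]: (t^2)·(t) = t^3.
Reduced: t^3.

1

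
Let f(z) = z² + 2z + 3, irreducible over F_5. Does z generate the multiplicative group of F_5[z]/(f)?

|GF(5^2)^×| = 5^2 − 1 = 24. Prime factorization: 24 = 2^3·3.
f is primitive ⇔ z has order 24 in GF(5)[z]/(f), i.e. z^(24/q) ≠ 1 for each prime q | 24.
z^(12) mod f = 4.
z^(8) mod f = 4z + 1.
None equal 1, so z has full order 24; f is primitive.

Yes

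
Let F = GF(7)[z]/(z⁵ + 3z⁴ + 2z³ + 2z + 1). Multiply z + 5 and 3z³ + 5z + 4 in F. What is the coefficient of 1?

Multiply in GF(7)[z]: (z + 5)·(3z³ + 5z + 4) = 3z⁴ + z³ + 5z² + z + 6.
Reduced: 3z⁴ + z³ + 5z² + z + 6.

6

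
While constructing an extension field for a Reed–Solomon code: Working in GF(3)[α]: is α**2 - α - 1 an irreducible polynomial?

Yes

Write h(α) = α**2 - α - 1.
Check for roots in GF(3): h(0) = 2; h(1) = 2; h(2) = 1.
No roots. A degree-2 polynomial over a field with no linear factor is irreducible.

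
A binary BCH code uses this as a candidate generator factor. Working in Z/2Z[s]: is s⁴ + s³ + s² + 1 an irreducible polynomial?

No

Write g(s) = s⁴ + s³ + s² + 1.
Check for roots in Z/2Z: g(0) = 1; g(1) = 0 → root.
g(1) = 0, so (s − 1) divides g(s); g is reducible.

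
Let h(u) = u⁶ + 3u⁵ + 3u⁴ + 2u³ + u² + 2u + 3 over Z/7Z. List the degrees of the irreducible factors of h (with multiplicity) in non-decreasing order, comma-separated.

Complete factorization: h(u) = (u⁶ + 3u⁵ + 3u⁴ + 2u³ + u² + 2u + 3).
Factor degrees with multiplicity: 6 = 6.

6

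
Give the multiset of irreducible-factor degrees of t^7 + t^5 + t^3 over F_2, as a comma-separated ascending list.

Write g(t) = t^7 + t^5 + t^3.
Roots in F_2: g(0) = 0 → root; g(1) = 1.
Linear factors from roots: (t).
Complete factorization: g(t) = (t)^3·(t^2 + t + 1)^2.
Factor degrees with multiplicity: 1 + 1 + 1 + 2 + 2 = 7.

1, 1, 1, 2, 2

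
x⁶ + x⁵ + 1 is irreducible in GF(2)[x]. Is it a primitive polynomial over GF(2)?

Write f(x) = x⁶ + x⁵ + 1.
|GF(2^6)^×| = 2^6 − 1 = 63. Prime factorization: 63 = 3^2·7.
f is primitive ⇔ x has order 63 in GF(2)[x]/(f), i.e. x^(63/q) ≠ 1 for each prime q | 63.
x^(21) mod f = x⁵ + x⁴ + x³ + 1.
x^(9) mod f = x⁵ + x³ + x² + x + 1.
None equal 1, so x has full order 63; f is primitive.

Yes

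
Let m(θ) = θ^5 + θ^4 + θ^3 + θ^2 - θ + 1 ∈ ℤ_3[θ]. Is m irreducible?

Yes

Check for roots in ℤ_3: m(0) = 1; m(1) = 1; m(2) = 2.
No roots, so no linear factors.
Monic irreducibles of degree 2 over GF(3): θ^2 + 1, θ^2 + θ - 1, θ^2 - θ - 1.
None of them divide m (all give nonzero remainder).
No irreducible factor of degree ≤ 2 exists, so m is irreducible over GF(3).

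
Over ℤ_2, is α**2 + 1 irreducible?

No

Write g(α) = α**2 + 1.
Check for roots in ℤ_2: g(0) = 1; g(1) = 0 → root.
g(1) = 0, so (α − 1) divides g(α); g is reducible.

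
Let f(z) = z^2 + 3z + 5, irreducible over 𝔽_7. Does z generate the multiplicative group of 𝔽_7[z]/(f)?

Yes

|GF(7^2)^×| = 7^2 − 1 = 48. Prime factorization: 48 = 2^4·3.
f is primitive ⇔ z has order 48 in GF(7)[z]/(f), i.e. z^(48/q) ≠ 1 for each prime q | 48.
z^(24) mod f = 6.
z^(16) mod f = 4.
None equal 1, so z has full order 48; f is primitive.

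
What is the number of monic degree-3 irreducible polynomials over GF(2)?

Gauss's count: N_{2}(3) = (1/3) Σ_{d|3} μ(3/d)·2^d.
Divisors of 3: 1, 3; μ(3/d) for each: -1, 1.
Σ = − 2^1 + 2^3 = 6.
N = 6/3 = 2.

2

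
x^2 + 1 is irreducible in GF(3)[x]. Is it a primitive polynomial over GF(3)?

Write f(x) = x^2 + 1.
|GF(3^2)^×| = 3^2 − 1 = 8. Prime factorization: 8 = 2^3.
f is primitive ⇔ x has order 8 in GF(3)[x]/(f), i.e. x^(8/q) ≠ 1 for each prime q | 8.
x^(4) mod f = 1
Since x^(4) = 1, the order of x divides 4 < 8; not primitive.

No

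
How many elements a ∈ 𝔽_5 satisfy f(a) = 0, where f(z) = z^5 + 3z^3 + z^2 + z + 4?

Evaluate at each of the 5 elements of 𝔽_5:
f(0) = 4; f(1) = 0 → root; f(2) = 1; f(3) = 0 → root; f(4) = 0 → root.
Roots: {1, 3, 4}.

3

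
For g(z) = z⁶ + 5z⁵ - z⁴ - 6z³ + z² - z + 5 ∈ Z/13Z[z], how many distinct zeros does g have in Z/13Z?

Evaluate at each of the 13 elements of Z/13Z:
g(0) = 5; g(1) = 4; g(2) = 11; g(3) = 9; g(4) = 0 → root; g(5) = 0 → root; g(6) = 0 → root; g(7) = 10; g(8) = 4; g(9) = 0 → root; g(10) = 2; g(11) = 12; g(12) = 8.
Roots: {4, 5, 6, 9}.

4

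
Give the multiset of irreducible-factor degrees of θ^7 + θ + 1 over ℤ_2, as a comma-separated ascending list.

Write g(θ) = θ^7 + θ + 1.
Roots in ℤ_2: g(0) = 1; g(1) = 1.
Complete factorization: g(θ) = (θ^7 + θ + 1).
Factor degrees with multiplicity: 7 = 7.

7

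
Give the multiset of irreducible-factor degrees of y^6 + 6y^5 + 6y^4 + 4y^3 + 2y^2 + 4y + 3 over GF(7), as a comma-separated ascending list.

1, 2, 3

Write h(y) = y^6 + 6y^5 + 6y^4 + 4y^3 + 2y^2 + 4y + 3.
Linear factors from roots: (y + 4).
Complete factorization: h(y) = (y + 4)·(y^2 + y + 6)·(y^3 + y^2 + 5y + 1).
Factor degrees with multiplicity: 1 + 2 + 3 = 6.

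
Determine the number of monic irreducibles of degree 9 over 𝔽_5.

217000

Gauss's count: N_{5}(9) = (1/9) Σ_{d|9} μ(9/d)·5^d.
Divisors of 9: 1, 3, 9; μ(9/d) for each: 0, -1, 1.
Σ = − 5^3 + 5^9 = 1953000.
N = 1953000/9 = 217000.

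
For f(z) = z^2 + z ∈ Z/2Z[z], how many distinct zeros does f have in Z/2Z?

Evaluate at each of the 2 elements of Z/2Z:
f(0) = 0 → root; f(1) = 0 → root.
Roots: {0, 1}.

2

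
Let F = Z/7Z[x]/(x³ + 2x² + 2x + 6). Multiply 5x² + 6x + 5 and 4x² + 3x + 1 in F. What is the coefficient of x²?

5

Multiply in Z/7Z[x]: (5x² + 6x + 5)·(4x² + 3x + 1) = 6x⁴ + 4x³ + x² + 5.
Reduce using x³ ≡ 5x² + 5x + 1 (mod x³ + 2x² + 2x + 6).
Reduced: 5x² + x + 4.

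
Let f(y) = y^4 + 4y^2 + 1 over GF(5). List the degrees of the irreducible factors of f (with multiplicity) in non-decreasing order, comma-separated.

Roots in GF(5): f(0) = 1; f(1) = 1; f(2) = 3; f(3) = 3; f(4) = 1.
Complete factorization: f(y) = (y^2 + 2y + 4)·(y^2 + 3y + 4).
Factor degrees with multiplicity: 2 + 2 = 4.

2, 2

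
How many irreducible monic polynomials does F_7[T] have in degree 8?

Gauss's count: N_{7}(8) = (1/8) Σ_{d|8} μ(8/d)·7^d.
Divisors of 8: 1, 2, 4, 8; μ(8/d) for each: 0, 0, -1, 1.
Σ = − 7^4 + 7^8 = 5762400.
N = 5762400/8 = 720300.

720300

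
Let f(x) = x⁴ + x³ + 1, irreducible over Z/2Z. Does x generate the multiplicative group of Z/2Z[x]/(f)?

Yes

|GF(2^4)^×| = 2^4 − 1 = 15. Prime factorization: 15 = 3·5.
f is primitive ⇔ x has order 15 in GF(2)[x]/(f), i.e. x^(15/q) ≠ 1 for each prime q | 15.
x^(5) mod f = x³ + x + 1.
x^(3) mod f = x³.
None equal 1, so x has full order 15; f is primitive.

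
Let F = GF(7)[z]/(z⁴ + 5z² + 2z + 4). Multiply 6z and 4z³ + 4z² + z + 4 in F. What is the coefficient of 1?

Multiply in GF(7)[z]: (6z)·(4z³ + 4z² + z + 4) = 3z⁴ + 3z³ + 6z² + 3z.
Reduce using z⁴ ≡ 2z² + 5z + 3 (mod z⁴ + 5z² + 2z + 4).
Reduced: 3z³ + 5z² + 4z + 2.

2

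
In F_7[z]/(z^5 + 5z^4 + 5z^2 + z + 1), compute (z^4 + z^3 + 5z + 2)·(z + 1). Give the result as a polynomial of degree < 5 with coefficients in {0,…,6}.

Multiply in F_7[z]: (z^4 + z^3 + 5z + 2)·(z + 1) = z^5 + 2z^4 + z^3 + 5z^2 + 2.
Reduce using z^5 ≡ 2z^4 + 2z^2 + 6z + 6 (mod z^5 + 5z^4 + 5z^2 + z + 1).
Reduced: 4z^4 + z^3 + 6z + 1.

4z^4 + z^3 + 6z + 1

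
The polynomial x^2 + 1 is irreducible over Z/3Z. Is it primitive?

No

Write f(x) = x^2 + 1.
|GF(3^2)^×| = 3^2 − 1 = 8. Prime factorization: 8 = 2^3.
f is primitive ⇔ x has order 8 in GF(3)[x]/(f), i.e. x^(8/q) ≠ 1 for each prime q | 8.
x^(4) mod f = 1
Since x^(4) = 1, the order of x divides 4 < 8; not primitive.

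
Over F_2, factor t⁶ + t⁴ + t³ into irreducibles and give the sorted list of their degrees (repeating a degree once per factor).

Write g(t) = t⁶ + t⁴ + t³.
Roots in F_2: g(0) = 0 → root; g(1) = 1.
Linear factors from roots: (t).
Complete factorization: g(t) = (t)^3·(t³ + t + 1).
Factor degrees with multiplicity: 1 + 1 + 1 + 3 = 6.

1, 1, 1, 3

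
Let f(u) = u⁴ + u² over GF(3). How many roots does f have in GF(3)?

Evaluate at each of the 3 elements of GF(3):
f(0) = 0 → root; f(1) = 2; f(2) = 2.
Roots: {0}.

1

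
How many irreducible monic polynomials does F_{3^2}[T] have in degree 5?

By the necklace-counting formula, N_9(5) = (1/5) Σ_{d|5} μ(5/d)·9^d.
Divisors of 5: 1, 5; μ(5/d) for each: -1, 1.
Σ = − 9^1 + 9^5 = 59040.
N = 59040/5 = 11808.

11808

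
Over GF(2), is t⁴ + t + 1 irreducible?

Write m(t) = t⁴ + t + 1.
Check for roots in GF(2): m(0) = 1; m(1) = 1.
No roots, so no linear factors.
Monic irreducibles of degree 2 over GF(2): t² + t + 1.
None of them divide m (all give nonzero remainder).
No irreducible factor of degree ≤ 2 exists, so m is irreducible over GF(2).

Yes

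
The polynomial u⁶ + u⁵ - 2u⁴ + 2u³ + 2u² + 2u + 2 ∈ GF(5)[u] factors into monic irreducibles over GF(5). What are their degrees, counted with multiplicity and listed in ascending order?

Write g(u) = u⁶ + u⁵ - 2u⁴ + 2u³ + 2u² + 2u + 2.
Roots in GF(5): g(0) = 2; g(1) = 3; g(2) = 4; g(3) = 0 → root; g(4) = 3.
Linear factors from roots: (u + 2).
Complete factorization: g(u) = (u + 2)^2·(u² - 2u - 2)·(u² - u + 1).
Factor degrees with multiplicity: 1 + 1 + 2 + 2 = 6.

1, 1, 2, 2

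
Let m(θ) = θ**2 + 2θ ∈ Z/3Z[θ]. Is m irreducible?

Check for roots in Z/3Z: m(0) = 0 → root; m(1) = 0 → root; m(2) = 2.
m(0) = 0, so (θ) divides m(θ); m is reducible.

No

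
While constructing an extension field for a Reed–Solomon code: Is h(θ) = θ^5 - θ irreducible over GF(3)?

Check for roots in GF(3): h(0) = 0 → root; h(1) = 0 → root; h(2) = 0 → root.
h(0) = 0, so (θ) divides h(θ); h is reducible.

No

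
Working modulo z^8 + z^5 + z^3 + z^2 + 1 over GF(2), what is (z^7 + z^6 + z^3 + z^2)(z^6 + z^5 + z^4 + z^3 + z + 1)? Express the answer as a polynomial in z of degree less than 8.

z^6 + z^5

Multiply in GF(2)[z]: (z^7 + z^6 + z^3 + z^2)·(z^6 + z^5 + z^4 + z^3 + z + 1) = z^13 + z^8 + z^6 + z^5 + z^4 + z^2.
Reduce using z^8 ≡ z^5 + z^3 + z^2 + 1 (mod z^8 + z^5 + z^3 + z^2 + 1).
Reduced: z^6 + z^5.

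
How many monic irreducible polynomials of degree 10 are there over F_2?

x^(2^10) − x is the product of all monic irreducibles of degree dividing 10; Möbius inversion gives N = (1/10) Σ μ(10/d)·2^d.
Divisors of 10: 1, 2, 5, 10; μ(10/d) for each: 1, -1, -1, 1.
Σ = 2^1 − 2^2 − 2^5 + 2^10 = 990.
N = 990/10 = 99.

99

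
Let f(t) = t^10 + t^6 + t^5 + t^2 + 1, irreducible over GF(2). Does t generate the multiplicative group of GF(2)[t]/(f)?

Yes

|GF(2^10)^×| = 2^10 − 1 = 1023. Prime factorization: 1023 = 3·11·31.
f is primitive ⇔ t has order 1023 in GF(2)[t]/(f), i.e. t^(1023/q) ≠ 1 for each prime q | 1023.
t^(341) mod f = t^9 + t^8 + t^7 + t^6 + t + 1.
t^(93) mod f = t^9 + t^8 + t^4 + t^3.
t^(33) mod f = t^9 + t^7 + t^5 + t^3.
None equal 1, so t has full order 1023; f is primitive.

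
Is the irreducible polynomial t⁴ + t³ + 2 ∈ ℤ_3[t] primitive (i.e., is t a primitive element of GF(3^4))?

Yes

Write f(t) = t⁴ + t³ + 2.
|GF(3^4)^×| = 3^4 − 1 = 80. Prime factorization: 80 = 2^4·5.
f is primitive ⇔ t has order 80 in GF(3)[t]/(f), i.e. t^(80/q) ≠ 1 for each prime q | 80.
t^(40) mod f = 2.
t^(16) mod f = 2t² + 2t + 2.
None equal 1, so t has full order 80; f is primitive.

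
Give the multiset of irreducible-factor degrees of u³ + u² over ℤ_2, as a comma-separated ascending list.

1, 1, 1

Write g(u) = u³ + u².
Roots in ℤ_2: g(0) = 0 → root; g(1) = 0 → root.
Linear factors from roots: (u), (u + 1).
Complete factorization: g(u) = (u + 1)·(u)^2.
Factor degrees with multiplicity: 1 + 1 + 1 = 3.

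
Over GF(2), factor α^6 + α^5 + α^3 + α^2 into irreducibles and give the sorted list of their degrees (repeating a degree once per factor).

Write h(α) = α^6 + α^5 + α^3 + α^2.
Roots in GF(2): h(0) = 0 → root; h(1) = 0 → root.
Linear factors from roots: (α), (α + 1).
Complete factorization: h(α) = (α)^2·(α + 1)^2·(α^2 + α + 1).
Factor degrees with multiplicity: 1 + 1 + 1 + 1 + 2 = 6.

1, 1, 1, 1, 2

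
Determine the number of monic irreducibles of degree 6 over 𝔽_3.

116

The number of monic irreducibles of degree 6 over GF(3) is (1/6)·Σ_{d∣6} μ(6/d) 3^d.
Divisors of 6: 1, 2, 3, 6; μ(6/d) for each: 1, -1, -1, 1.
Σ = 3^1 − 3^2 − 3^3 + 3^6 = 696.
N = 696/6 = 116.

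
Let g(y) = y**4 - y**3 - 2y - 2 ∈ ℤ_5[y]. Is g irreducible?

Yes

Check for roots in ℤ_5: g(0) = 3; g(1) = 1; g(2) = 2; g(3) = 1; g(4) = 2.
No roots, so no linear factors.
Degree-2 irreducible divisors: test the 10 monic irreducibles of degree 2 over GF(5).
None of them divide g (all give nonzero remainder).
No irreducible factor of degree ≤ 2 exists, so g is irreducible over GF(5).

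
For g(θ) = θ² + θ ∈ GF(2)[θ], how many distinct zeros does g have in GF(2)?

2

Evaluate at each of the 2 elements of GF(2):
g(0) = 0 → root; g(1) = 0 → root.
Roots: {0, 1}.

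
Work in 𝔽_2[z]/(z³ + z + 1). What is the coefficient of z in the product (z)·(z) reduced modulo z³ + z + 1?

Multiply in 𝔽_2[z]: (z)·(z) = z².
Reduced: z².

0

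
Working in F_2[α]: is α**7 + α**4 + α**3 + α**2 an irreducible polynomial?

Write P(α) = α**7 + α**4 + α**3 + α**2.
Check for roots in F_2: P(0) = 0 → root; P(1) = 0 → root.
P(0) = 0, so (α) divides P(α); P is reducible.

No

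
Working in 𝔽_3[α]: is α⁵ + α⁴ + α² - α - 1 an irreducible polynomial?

Yes

Write h(α) = α⁵ + α⁴ + α² - α - 1.
Check for roots in 𝔽_3: h(0) = 2; h(1) = 1; h(2) = 1.
No roots, so no linear factors.
Monic irreducibles of degree 2 over GF(3): α² + 1, α² + α - 1, α² - α - 1.
None of them divide h (all give nonzero remainder).
No irreducible factor of degree ≤ 2 exists, so h is irreducible over GF(3).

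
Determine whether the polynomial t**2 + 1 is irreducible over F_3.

Write m(t) = t**2 + 1.
Check for roots in F_3: m(0) = 1; m(1) = 2; m(2) = 2.
No roots. A degree-2 polynomial over a field with no linear factor is irreducible.

Yes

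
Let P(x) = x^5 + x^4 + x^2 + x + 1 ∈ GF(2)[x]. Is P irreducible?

Check for roots in GF(2): P(0) = 1; P(1) = 1.
No roots, so no linear factors.
Monic irreducibles of degree 2 over GF(2): x^2 + x + 1.
None of them divide P (all give nonzero remainder).
No irreducible factor of degree ≤ 2 exists, so P is irreducible over GF(2).

Yes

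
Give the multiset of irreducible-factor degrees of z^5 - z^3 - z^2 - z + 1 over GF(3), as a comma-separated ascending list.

5

Write f(z) = z^5 - z^3 - z^2 - z + 1.
Roots in GF(3): f(0) = 1; f(1) = 2; f(2) = 1.
Complete factorization: f(z) = (z^5 - z^3 - z^2 - z + 1).
Factor degrees with multiplicity: 5 = 5.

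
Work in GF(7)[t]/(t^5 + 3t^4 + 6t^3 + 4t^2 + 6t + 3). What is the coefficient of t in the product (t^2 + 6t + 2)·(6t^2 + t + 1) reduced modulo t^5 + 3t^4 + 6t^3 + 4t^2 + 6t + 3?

1

Multiply in GF(7)[t]: (t^2 + 6t + 2)·(6t^2 + t + 1) = 6t^4 + 2t^3 + 5t^2 + t + 2.
Reduced: 6t^4 + 2t^3 + 5t^2 + t + 2.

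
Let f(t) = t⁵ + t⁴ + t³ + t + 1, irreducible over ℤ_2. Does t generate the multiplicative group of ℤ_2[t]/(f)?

|GF(2^5)^×| = 2^5 − 1 = 31. Prime factorization: 31 = 31.
f is primitive ⇔ t has order 31 in GF(2)[t]/(f), i.e. t^(31/q) ≠ 1 for each prime q | 31.
t^(1) mod f = t.
None equal 1, so t has full order 31; f is primitive.

Yes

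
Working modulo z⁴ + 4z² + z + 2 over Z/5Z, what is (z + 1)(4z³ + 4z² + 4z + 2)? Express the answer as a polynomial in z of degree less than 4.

3z^3 + 2z^2 + 2z + 4

Multiply in Z/5Z[z]: (z + 1)·(4z³ + 4z² + 4z + 2) = 4z⁴ + 3z³ + 3z² + z + 2.
Reduce using z⁴ ≡ z² + 4z + 3 (mod z⁴ + 4z² + z + 2).
Reduced: 3z³ + 2z² + 2z + 4.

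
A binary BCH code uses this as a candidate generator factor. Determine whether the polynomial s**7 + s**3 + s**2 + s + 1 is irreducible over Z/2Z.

Write g(s) = s**7 + s**3 + s**2 + s + 1.
Check for roots in Z/2Z: g(0) = 1; g(1) = 1.
No roots, so no linear factors.
Monic irreducibles of degree 2 over GF(2): s**2 + s + 1.
None of them divide g (all give nonzero remainder).
Monic irreducibles of degree 3 over GF(2): s**3 + s + 1, s**3 + s**2 + 1.
None of them divide g (all give nonzero remainder).
No irreducible factor of degree ≤ 3 exists, so g is irreducible over GF(2).

Yes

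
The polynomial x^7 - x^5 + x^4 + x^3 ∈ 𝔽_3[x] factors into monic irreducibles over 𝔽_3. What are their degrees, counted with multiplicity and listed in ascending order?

1, 1, 1, 1, 3

Write f(x) = x^7 - x^5 + x^4 + x^3.
Roots in 𝔽_3: f(0) = 0 → root; f(1) = 2; f(2) = 0 → root.
Linear factors from roots: (x), (x + 1).
Complete factorization: f(x) = (x + 1)·(x)^3·(x^3 - x^2 + 1).
Factor degrees with multiplicity: 1 + 1 + 1 + 1 + 3 = 7.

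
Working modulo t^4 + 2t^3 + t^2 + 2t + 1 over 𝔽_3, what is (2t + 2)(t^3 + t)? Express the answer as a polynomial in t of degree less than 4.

Multiply in 𝔽_3[t]: (2t + 2)·(t^3 + t) = 2t^4 + 2t^3 + 2t^2 + 2t.
Reduce using t^4 ≡ t^3 + 2t^2 + t + 2 (mod t^4 + 2t^3 + t^2 + 2t + 1).
Reduced: t^3 + t + 1.

t^3 + t + 1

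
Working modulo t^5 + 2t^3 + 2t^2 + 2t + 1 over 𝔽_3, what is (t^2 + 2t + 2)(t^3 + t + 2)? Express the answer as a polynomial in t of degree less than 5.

2t^4 + t^3 + 2t^2 + t

Multiply in 𝔽_3[t]: (t^2 + 2t + 2)·(t^3 + t + 2) = t^5 + 2t^4 + t^2 + 1.
Reduce using t^5 ≡ t^3 + t^2 + t + 2 (mod t^5 + 2t^3 + 2t^2 + 2t + 1).
Reduced: 2t^4 + t^3 + 2t^2 + t.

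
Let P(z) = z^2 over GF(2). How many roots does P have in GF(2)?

1

Evaluate at each of the 2 elements of GF(2):
P(0) = 0 → root; P(1) = 1.
Roots: {0}.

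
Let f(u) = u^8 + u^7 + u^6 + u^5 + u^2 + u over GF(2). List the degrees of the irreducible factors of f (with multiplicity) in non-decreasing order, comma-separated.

Roots in GF(2): f(0) = 0 → root; f(1) = 0 → root.
Linear factors from roots: (u), (u + 1).
Complete factorization: f(u) = (u)·(u + 1)·(u^3 + u^2 + 1)^2.
Factor degrees with multiplicity: 1 + 1 + 3 + 3 = 8.

1, 1, 3, 3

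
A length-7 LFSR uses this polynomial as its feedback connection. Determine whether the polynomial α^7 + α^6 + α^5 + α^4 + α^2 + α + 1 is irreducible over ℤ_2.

Write g(α) = α^7 + α^6 + α^5 + α^4 + α^2 + α + 1.
Check for roots in ℤ_2: g(0) = 1; g(1) = 1.
No roots, so no linear factors.
Monic irreducibles of degree 2 over GF(2): α^2 + α + 1.
None of them divide g (all give nonzero remainder).
Monic irreducibles of degree 3 over GF(2): α^3 + α + 1, α^3 + α^2 + 1.
None of them divide g (all give nonzero remainder).
No irreducible factor of degree ≤ 3 exists, so g is irreducible over GF(2).

Yes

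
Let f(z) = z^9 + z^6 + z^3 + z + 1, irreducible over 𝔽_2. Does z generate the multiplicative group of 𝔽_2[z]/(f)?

|GF(2^9)^×| = 2^9 − 1 = 511. Prime factorization: 511 = 7·73.
f is primitive ⇔ z has order 511 in GF(2)[z]/(f), i.e. z^(511/q) ≠ 1 for each prime q | 511.
z^(73) mod f = 1
z^(7) mod f = z^7.
Since z^(73) = 1, the order of z divides 73 < 511; not primitive.

No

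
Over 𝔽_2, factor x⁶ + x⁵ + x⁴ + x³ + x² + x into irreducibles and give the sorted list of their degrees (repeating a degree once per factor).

1, 1, 2, 2

Write h(x) = x⁶ + x⁵ + x⁴ + x³ + x² + x.
Roots in 𝔽_2: h(0) = 0 → root; h(1) = 0 → root.
Linear factors from roots: (x), (x + 1).
Complete factorization: h(x) = (x)·(x + 1)·(x² + x + 1)^2.
Factor degrees with multiplicity: 1 + 1 + 2 + 2 = 6.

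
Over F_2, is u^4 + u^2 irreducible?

No

Write g(u) = u^4 + u^2.
Check for roots in F_2: g(0) = 0 → root; g(1) = 0 → root.
g(0) = 0, so (u) divides g(u); g is reducible.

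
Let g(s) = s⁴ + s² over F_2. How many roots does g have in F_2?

2

Evaluate at each of the 2 elements of F_2:
g(0) = 0 → root; g(1) = 0 → root.
Roots: {0, 1}.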